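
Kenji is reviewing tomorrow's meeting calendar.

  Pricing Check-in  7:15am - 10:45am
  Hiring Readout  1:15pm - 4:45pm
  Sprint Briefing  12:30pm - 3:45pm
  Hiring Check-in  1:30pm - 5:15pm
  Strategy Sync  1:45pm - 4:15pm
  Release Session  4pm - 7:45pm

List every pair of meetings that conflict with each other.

Sorted by start: Pricing Check-in, Sprint Briefing, Hiring Readout, Hiring Check-in, Strategy Sync, Release Session.
Sprint Briefing starts after Pricing Check-in ends, so Pricing Check-in has no further overlaps.
Hiring Readout starts before Sprint Briefing ends → Sprint Briefing and Hiring Readout overlap.
Hiring Check-in starts before Sprint Briefing ends → Sprint Briefing and Hiring Check-in overlap.
Strategy Sync starts before Sprint Briefing ends → Sprint Briefing and Strategy Sync overlap.
Release Session starts after Sprint Briefing ends.
Hiring Check-in starts before Hiring Readout ends → Hiring Readout and Hiring Check-in overlap.
Strategy Sync starts before Hiring Readout ends → Hiring Readout and Strategy Sync overlap.
Release Session starts before Hiring Readout ends → Hiring Readout and Release Session overlap.
Strategy Sync starts before Hiring Check-in ends → Hiring Check-in and Strategy Sync overlap.
Release Session starts before Hiring Check-in ends → Hiring Check-in and Release Session overlap.
Release Session starts before Strategy Sync ends → Strategy Sync and Release Session overlap.

Hiring Check-in & Hiring Readout, Hiring Check-in & Release Session, Hiring Check-in & Sprint Briefing, Hiring Check-in & Strategy Sync, Hiring Readout & Release Session, Hiring Readout & Sprint Briefing, Hiring Readout & Strategy Sync, Release Session & Strategy Sync, Sprint Briefing & Strategy Sync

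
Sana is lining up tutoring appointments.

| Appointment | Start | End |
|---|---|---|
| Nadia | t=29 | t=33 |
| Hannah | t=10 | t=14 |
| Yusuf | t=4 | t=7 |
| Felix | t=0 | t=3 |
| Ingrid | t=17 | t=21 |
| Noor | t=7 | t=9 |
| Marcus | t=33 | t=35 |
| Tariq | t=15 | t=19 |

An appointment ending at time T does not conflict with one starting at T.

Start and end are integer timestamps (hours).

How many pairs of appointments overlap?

Sorted by start: Felix, Yusuf, Noor, Hannah, Tariq, Ingrid, Nadia, Marcus.
Yusuf starts after Felix ends; Felix is clear from here.
Noor starts exactly when Yusuf ends (back-to-back, no overlap); Yusuf is clear from here.
Hannah starts after Noor ends; Noor is clear from here.
Tariq starts after Hannah ends; Hannah is clear from here.
Ingrid starts before Tariq ends → Tariq and Ingrid overlap.
Nadia starts after Tariq ends; Tariq is clear from here.
Nadia starts after Ingrid ends; Ingrid is clear from here.
Marcus starts exactly when Nadia ends (back-to-back, no overlap).
Overlapping pairs: Ingrid & Tariq — 1 in total.

1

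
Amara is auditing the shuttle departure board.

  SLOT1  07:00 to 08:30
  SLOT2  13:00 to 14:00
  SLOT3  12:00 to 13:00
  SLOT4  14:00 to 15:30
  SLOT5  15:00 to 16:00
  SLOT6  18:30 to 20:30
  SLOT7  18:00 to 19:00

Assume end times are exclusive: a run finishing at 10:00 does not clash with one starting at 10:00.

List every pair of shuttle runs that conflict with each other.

SLOT4 & SLOT5, SLOT6 & SLOT7

Sorted by start: SLOT1, SLOT3, SLOT2, SLOT4, SLOT5, SLOT7, SLOT6.
SLOT3 starts after SLOT1 ends, so nothing later overlaps SLOT1 either.
SLOT2 starts exactly when SLOT3 ends (back-to-back, no overlap), so nothing later overlaps SLOT3 either.
SLOT4 starts exactly when SLOT2 ends (back-to-back, no overlap), so nothing later overlaps SLOT2 either.
SLOT5 starts before SLOT4 ends → SLOT4 and SLOT5 overlap.
SLOT7 starts after SLOT4 ends, so nothing later overlaps SLOT4 either.
SLOT7 starts after SLOT5 ends, so nothing later overlaps SLOT5 either.
SLOT6 starts before SLOT7 ends → SLOT7 and SLOT6 overlap.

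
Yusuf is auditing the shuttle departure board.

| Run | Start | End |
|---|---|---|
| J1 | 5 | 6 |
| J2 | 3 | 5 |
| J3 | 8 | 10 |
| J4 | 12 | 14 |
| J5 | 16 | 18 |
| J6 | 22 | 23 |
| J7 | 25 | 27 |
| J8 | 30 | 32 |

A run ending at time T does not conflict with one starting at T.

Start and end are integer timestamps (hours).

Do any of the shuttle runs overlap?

Sorted by start: J2, J1, J3, J4, J5, J6, J7, J8.
J1 starts exactly when J2 ends (back-to-back, no overlap), so nothing later overlaps J2 either.
J3 starts after J1 ends, so nothing later overlaps J1 either.
J4 starts after J3 ends, so nothing later overlaps J3 either.
J5 starts after J4 ends, so nothing later overlaps J4 either.
J6 starts after J5 ends, so nothing later overlaps J5 either.
J7 starts after J6 ends, so nothing later overlaps J6 either.
J8 starts after J7 ends.
Every pair is clear; the schedule has no overlaps.

No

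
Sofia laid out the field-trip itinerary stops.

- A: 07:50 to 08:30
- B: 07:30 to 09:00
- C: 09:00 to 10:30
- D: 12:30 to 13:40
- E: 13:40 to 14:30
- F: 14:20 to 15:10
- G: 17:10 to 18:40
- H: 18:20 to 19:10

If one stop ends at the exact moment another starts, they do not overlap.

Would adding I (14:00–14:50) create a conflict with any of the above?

B: ends 09:00 at or before I starts 14:00 → clear.
A: ends 08:30 at or before I starts 14:00 → clear.
C: ends 10:30 at or before I starts 14:00 → clear.
D: ends 13:40 at or before I starts 14:00 → clear.
E: starts 13:40 before I ends 14:50, and ends 14:30 after I starts 14:00 → overlap.
F: starts 14:20 before I ends 14:50, and ends 15:10 after I starts 14:00 → overlap.
G: starts 17:10 at or after I ends 14:50 → clear.
H: starts 18:20 at or after I ends 14:50 → clear.
I overlaps E, F.

Yes — it overlaps E, F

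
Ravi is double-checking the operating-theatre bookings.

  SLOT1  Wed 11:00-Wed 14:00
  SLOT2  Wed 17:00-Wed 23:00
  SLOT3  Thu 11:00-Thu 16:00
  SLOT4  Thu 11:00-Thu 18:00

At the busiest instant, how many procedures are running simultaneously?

Sort all start/end points and keep a running count:
Wed 11:00 start SLOT1 → 1
Wed 14:00 end SLOT1 → 0
Wed 17:00 start SLOT2 → 1
Wed 23:00 end SLOT2 → 0
Thu 11:00 start SLOT3 → 1
Thu 11:00 start SLOT4 → 2
Thu 16:00 end SLOT3 → 1
Thu 18:00 end SLOT4 → 0
Peak is 2, at Thu 11:00 (SLOT3, SLOT4).

2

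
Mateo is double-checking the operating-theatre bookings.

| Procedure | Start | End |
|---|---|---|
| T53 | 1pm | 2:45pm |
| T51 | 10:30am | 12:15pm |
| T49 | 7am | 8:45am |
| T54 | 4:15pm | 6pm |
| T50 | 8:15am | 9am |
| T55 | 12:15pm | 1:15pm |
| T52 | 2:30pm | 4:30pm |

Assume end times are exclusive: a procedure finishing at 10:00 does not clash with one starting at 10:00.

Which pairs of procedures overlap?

Sorted by start: T49, T50, T51, T55, T53, T52, T54.
T50 starts before T49 ends → T49 and T50 overlap.
T51 starts after T49 ends, so nothing later overlaps T49 either.
T51 starts after T50 ends, so nothing later overlaps T50 either.
T55 starts exactly when T51 ends (back-to-back, no overlap), so nothing later overlaps T51 either.
T53 starts before T55 ends → T55 and T53 overlap.
T52 starts after T55 ends, so nothing later overlaps T55 either.
T52 starts before T53 ends → T53 and T52 overlap.
T54 starts after T53 ends.
T54 starts before T52 ends → T52 and T54 overlap.

T49 & T50, T52 & T53, T52 & T54, T53 & T55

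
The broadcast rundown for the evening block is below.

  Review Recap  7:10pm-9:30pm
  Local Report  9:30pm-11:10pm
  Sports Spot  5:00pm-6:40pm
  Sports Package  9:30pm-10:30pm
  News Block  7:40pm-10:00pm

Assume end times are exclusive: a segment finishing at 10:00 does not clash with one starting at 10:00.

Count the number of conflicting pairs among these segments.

4

Two intervals overlap when each starts before the other ends.
Sorted by start: Sports Spot, Review Recap, News Block, Local Report, Sports Package.
Review Recap starts after Sports Spot ends, so nothing later overlaps Sports Spot either.
News Block starts before Review Recap ends → Review Recap and News Block overlap.
Local Report starts exactly when Review Recap ends (back-to-back, no overlap), so nothing later overlaps Review Recap either.
Local Report starts before News Block ends → News Block and Local Report overlap.
Sports Package starts before News Block ends → News Block and Sports Package overlap.
Sports Package starts before Local Report ends → Local Report and Sports Package overlap.
Overlapping pairs: Local Report & News Block, Local Report & Sports Package, News Block & Review Recap, News Block & Sports Package — 4 in total.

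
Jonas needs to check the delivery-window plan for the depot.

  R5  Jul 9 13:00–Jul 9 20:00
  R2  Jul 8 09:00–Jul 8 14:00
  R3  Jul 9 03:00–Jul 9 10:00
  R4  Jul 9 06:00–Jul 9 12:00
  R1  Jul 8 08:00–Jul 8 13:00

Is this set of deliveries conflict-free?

No

Check each pair: they overlap iff neither finishes before the other starts.
Sorted by start: R1, R2, R3, R4, R5.
R2 starts before R1 ends → R1 and R2 overlap.
That's a conflict, so the schedule is not conflict-free.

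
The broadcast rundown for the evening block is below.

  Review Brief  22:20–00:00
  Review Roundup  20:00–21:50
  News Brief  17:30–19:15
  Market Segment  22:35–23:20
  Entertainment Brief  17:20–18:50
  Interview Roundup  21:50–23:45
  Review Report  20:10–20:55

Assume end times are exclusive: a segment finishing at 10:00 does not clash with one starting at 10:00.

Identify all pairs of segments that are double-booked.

Entertainment Brief & News Brief, Interview Roundup & Market Segment, Interview Roundup & Review Brief, Market Segment & Review Brief, Review Report & Review Roundup

Sorted by start: Entertainment Brief, News Brief, Review Roundup, Review Report, Interview Roundup, Review Brief, Market Segment.
News Brief starts before Entertainment Brief ends → Entertainment Brief and News Brief overlap.
Review Roundup starts after Entertainment Brief ends, so nothing later overlaps Entertainment Brief either.
Review Roundup starts after News Brief ends, so nothing later overlaps News Brief either.
Review Report starts before Review Roundup ends → Review Roundup and Review Report overlap.
Interview Roundup starts exactly when Review Roundup ends (back-to-back, no overlap), so nothing later overlaps Review Roundup either.
Interview Roundup starts after Review Report ends, so nothing later overlaps Review Report either.
Review Brief starts before Interview Roundup ends → Interview Roundup and Review Brief overlap.
Market Segment starts before Interview Roundup ends → Interview Roundup and Market Segment overlap.
Market Segment starts before Review Brief ends → Review Brief and Market Segment overlap.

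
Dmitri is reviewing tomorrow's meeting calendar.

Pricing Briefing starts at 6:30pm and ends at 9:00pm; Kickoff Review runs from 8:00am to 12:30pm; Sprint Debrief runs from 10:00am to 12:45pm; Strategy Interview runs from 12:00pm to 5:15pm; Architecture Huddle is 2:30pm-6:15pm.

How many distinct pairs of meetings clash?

4

Two intervals overlap when each starts before the other ends.
Sorted by start: Kickoff Review, Sprint Debrief, Strategy Interview, Architecture Huddle, Pricing Briefing.
Sprint Debrief starts before Kickoff Review ends → Kickoff Review and Sprint Debrief overlap.
Strategy Interview starts before Kickoff Review ends → Kickoff Review and Strategy Interview overlap.
Architecture Huddle starts after Kickoff Review ends, so Kickoff Review has no further overlaps.
Strategy Interview starts before Sprint Debrief ends → Sprint Debrief and Strategy Interview overlap.
Architecture Huddle starts after Sprint Debrief ends, so Sprint Debrief has no further overlaps.
Architecture Huddle starts before Strategy Interview ends → Strategy Interview and Architecture Huddle overlap.
Pricing Briefing starts after Strategy Interview ends.
Pricing Briefing starts after Architecture Huddle ends.
Overlapping pairs: Architecture Huddle & Strategy Interview, Kickoff Review & Sprint Debrief, Kickoff Review & Strategy Interview, Sprint Debrief & Strategy Interview — 4 in total.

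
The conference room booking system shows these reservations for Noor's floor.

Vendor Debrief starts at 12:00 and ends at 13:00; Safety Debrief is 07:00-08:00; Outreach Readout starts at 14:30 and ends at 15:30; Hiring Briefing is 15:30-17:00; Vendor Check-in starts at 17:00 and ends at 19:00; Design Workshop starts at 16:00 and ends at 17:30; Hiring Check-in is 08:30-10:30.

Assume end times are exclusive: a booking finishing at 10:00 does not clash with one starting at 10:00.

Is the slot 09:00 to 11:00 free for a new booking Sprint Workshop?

No — it overlaps Hiring Check-in

Safety Debrief: ends 08:00 at or before Sprint Workshop starts 09:00 → clear.
Hiring Check-in: starts 08:30 before Sprint Workshop ends 11:00, and ends 10:30 after Sprint Workshop starts 09:00 → overlap.
Vendor Debrief: starts 12:00 at or after Sprint Workshop ends 11:00 → clear.
Outreach Readout: starts 14:30 at or after Sprint Workshop ends 11:00 → clear.
Hiring Briefing: starts 15:30 at or after Sprint Workshop ends 11:00 → clear.
Design Workshop: starts 16:00 at or after Sprint Workshop ends 11:00 → clear.
Vendor Check-in: starts 17:00 at or after Sprint Workshop ends 11:00 → clear.
Sprint Workshop overlaps Hiring Check-in.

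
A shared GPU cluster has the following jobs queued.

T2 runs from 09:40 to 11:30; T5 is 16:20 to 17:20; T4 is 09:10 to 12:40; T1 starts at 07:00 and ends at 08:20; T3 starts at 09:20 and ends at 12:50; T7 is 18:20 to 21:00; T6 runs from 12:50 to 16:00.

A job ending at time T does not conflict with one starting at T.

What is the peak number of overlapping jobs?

3

Walk through starts and ends in time order (an end at T is processed before a start at T):
07:00 start T1 → 1
08:20 end T1 → 0
09:10 start T4 → 1
09:20 start T3 → 2
09:40 start T2 → 3
11:30 end T2 → 2
12:40 end T4 → 1
12:50 end T3 → 0
12:50 start T6 → 1
16:00 end T6 → 0
16:20 start T5 → 1
17:20 end T5 → 0
18:20 start T7 → 1
21:00 end T7 → 0
Peak is 3, at 09:40 (T2, T3, T4).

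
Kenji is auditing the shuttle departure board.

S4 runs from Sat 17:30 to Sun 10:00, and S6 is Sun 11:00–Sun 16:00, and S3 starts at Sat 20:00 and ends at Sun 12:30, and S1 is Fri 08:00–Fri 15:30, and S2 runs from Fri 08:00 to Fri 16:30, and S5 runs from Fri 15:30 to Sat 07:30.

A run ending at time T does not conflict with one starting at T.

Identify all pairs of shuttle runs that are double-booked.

Two intervals overlap when each starts before the other ends.
Sorted by start: S1, S2, S5, S4, S3, S6.
S2 starts before S1 ends → S1 and S2 overlap.
S5 starts exactly when S1 ends (back-to-back, no overlap); S1 is clear from here.
S5 starts before S2 ends → S2 and S5 overlap.
S4 starts after S2 ends; S2 is clear from here.
S4 starts after S5 ends; S5 is clear from here.
S3 starts before S4 ends → S4 and S3 overlap.
S6 starts after S4 ends.
S6 starts before S3 ends → S3 and S6 overlap.

S1 & S2, S2 & S5, S3 & S4, S3 & S6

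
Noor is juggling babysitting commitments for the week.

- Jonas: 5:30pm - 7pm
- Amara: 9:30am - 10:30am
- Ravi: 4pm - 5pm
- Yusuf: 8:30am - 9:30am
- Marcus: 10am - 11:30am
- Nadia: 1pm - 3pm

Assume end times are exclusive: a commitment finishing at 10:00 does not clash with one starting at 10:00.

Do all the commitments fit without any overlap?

Sorted by start: Yusuf, Amara, Marcus, Nadia, Ravi, Jonas.
Amara starts exactly when Yusuf ends (back-to-back, no overlap); Yusuf is clear from here.
Marcus starts before Amara ends → Amara and Marcus overlap.
That's a conflict, so the schedule is not conflict-free.

No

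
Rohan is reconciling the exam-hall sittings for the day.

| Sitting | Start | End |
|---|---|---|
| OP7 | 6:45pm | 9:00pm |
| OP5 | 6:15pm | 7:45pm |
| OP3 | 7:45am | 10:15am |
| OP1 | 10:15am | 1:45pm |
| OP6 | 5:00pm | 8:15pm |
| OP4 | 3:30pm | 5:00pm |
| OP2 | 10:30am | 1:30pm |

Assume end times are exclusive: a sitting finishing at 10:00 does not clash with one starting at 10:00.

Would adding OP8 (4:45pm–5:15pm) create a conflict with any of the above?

OP3: ends 10:15am at or before OP8 starts 4:45pm → clear.
OP1: ends 1:45pm at or before OP8 starts 4:45pm → clear.
OP2: ends 1:30pm at or before OP8 starts 4:45pm → clear.
OP4: starts 3:30pm before OP8 ends 5:15pm, and ends 5:00pm after OP8 starts 4:45pm → overlap.
OP6: starts 5:00pm before OP8 ends 5:15pm, and ends 8:15pm after OP8 starts 4:45pm → overlap.
OP5: starts 6:15pm at or after OP8 ends 5:15pm → clear.
OP7: starts 6:45pm at or after OP8 ends 5:15pm → clear.
OP8 overlaps OP4, OP6.

Yes — it overlaps OP4, OP6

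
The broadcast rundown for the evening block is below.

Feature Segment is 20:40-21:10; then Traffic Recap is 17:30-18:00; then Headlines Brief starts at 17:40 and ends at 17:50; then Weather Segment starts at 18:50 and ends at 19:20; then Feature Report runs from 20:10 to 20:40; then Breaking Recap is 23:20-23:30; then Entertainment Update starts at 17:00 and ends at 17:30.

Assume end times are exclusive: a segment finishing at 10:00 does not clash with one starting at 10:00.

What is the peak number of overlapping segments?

2

Sort all start/end points and keep a running count:
17:00 start Entertainment Update → 1
17:30 end Entertainment Update → 0
17:30 start Traffic Recap → 1
17:40 start Headlines Brief → 2
17:50 end Headlines Brief → 1
18:00 end Traffic Recap → 0
18:50 start Weather Segment → 1
19:20 end Weather Segment → 0
20:10 start Feature Report → 1
20:40 end Feature Report → 0
20:40 start Feature Segment → 1
21:10 end Feature Segment → 0
23:20 start Breaking Recap → 1
23:30 end Breaking Recap → 0
Peak is 2, at 17:40 (Headlines Brief, Traffic Recap).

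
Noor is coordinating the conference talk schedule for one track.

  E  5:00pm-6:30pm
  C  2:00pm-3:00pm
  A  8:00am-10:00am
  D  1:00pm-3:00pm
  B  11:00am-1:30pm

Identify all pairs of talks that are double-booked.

Sorted by start: A, B, D, C, E.
B starts after A ends — done with A.
D starts before B ends → B and D overlap.
C starts after B ends — done with B.
C starts before D ends → D and C overlap.
E starts after D ends.
E starts after C ends.

B & D, C & D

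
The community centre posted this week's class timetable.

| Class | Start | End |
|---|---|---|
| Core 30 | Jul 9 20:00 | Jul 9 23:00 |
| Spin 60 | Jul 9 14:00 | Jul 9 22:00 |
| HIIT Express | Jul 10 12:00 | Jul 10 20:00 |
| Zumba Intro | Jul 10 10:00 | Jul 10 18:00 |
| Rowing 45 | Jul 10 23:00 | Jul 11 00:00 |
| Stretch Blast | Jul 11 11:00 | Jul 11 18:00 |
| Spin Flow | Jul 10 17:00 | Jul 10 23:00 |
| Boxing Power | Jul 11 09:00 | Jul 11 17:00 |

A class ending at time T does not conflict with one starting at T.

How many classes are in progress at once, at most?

Sort all start/end points and keep a running count:
Jul 9 14:00 start Spin 60 → 1
Jul 9 20:00 start Core 30 → 2
Jul 9 22:00 end Spin 60 → 1
Jul 9 23:00 end Core 30 → 0
Jul 10 10:00 start Zumba Intro → 1
Jul 10 12:00 start HIIT Express → 2
Jul 10 17:00 start Spin Flow → 3
Jul 10 18:00 end Zumba Intro → 2
Jul 10 20:00 end HIIT Express → 1
Jul 10 23:00 end Spin Flow → 0
Jul 10 23:00 start Rowing 45 → 1
Jul 11 00:00 end Rowing 45 → 0
Jul 11 09:00 start Boxing Power → 1
Jul 11 11:00 start Stretch Blast → 2
Jul 11 17:00 end Boxing Power → 1
Jul 11 18:00 end Stretch Blast → 0
Peak is 3, at Jul 10 17:00 (HIIT Express, Spin Flow, Zumba Intro).

3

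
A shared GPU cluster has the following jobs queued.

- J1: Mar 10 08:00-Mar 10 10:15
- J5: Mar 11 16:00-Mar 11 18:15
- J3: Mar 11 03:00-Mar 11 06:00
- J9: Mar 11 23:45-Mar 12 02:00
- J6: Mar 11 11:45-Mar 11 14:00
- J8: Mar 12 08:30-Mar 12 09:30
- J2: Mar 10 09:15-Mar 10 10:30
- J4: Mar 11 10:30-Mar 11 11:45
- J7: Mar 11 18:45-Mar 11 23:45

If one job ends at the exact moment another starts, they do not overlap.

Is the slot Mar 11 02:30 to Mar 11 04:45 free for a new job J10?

J1: ends Mar 10 10:15 at or before J10 starts Mar 11 02:30 → clear.
J2: ends Mar 10 10:30 at or before J10 starts Mar 11 02:30 → clear.
J3: starts Mar 11 03:00 before J10 ends Mar 11 04:45, and ends Mar 11 06:00 after J10 starts Mar 11 02:30 → overlap.
J4: starts Mar 11 10:30 at or after J10 ends Mar 11 04:45 → clear.
J6: starts Mar 11 11:45 at or after J10 ends Mar 11 04:45 → clear.
J5: starts Mar 11 16:00 at or after J10 ends Mar 11 04:45 → clear.
J7: starts Mar 11 18:45 at or after J10 ends Mar 11 04:45 → clear.
J9: starts Mar 11 23:45 at or after J10 ends Mar 11 04:45 → clear.
J8: starts Mar 12 08:30 at or after J10 ends Mar 11 04:45 → clear.
J10 overlaps J3.

No — it overlaps J3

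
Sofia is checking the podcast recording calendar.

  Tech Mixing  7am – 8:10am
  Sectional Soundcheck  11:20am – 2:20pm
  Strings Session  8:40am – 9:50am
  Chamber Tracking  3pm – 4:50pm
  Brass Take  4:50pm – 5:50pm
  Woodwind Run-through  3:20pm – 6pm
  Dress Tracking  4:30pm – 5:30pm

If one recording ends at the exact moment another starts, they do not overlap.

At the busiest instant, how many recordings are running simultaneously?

Sweep the timeline, counting +1 at each start and −1 at each end (ends before starts at a tie):
7am start Tech Mixing → 1
8:10am end Tech Mixing → 0
8:40am start Strings Session → 1
9:50am end Strings Session → 0
11:20am start Sectional Soundcheck → 1
2:20pm end Sectional Soundcheck → 0
3pm start Chamber Tracking → 1
3:20pm start Woodwind Run-through → 2
4:30pm start Dress Tracking → 3
4:50pm end Chamber Tracking → 2
4:50pm start Brass Take → 3
5:30pm end Dress Tracking → 2
5:50pm end Brass Take → 1
6pm end Woodwind Run-through → 0
Peak is 3, at 4:30pm (Chamber Tracking, Dress Tracking, Woodwind Run-through).

3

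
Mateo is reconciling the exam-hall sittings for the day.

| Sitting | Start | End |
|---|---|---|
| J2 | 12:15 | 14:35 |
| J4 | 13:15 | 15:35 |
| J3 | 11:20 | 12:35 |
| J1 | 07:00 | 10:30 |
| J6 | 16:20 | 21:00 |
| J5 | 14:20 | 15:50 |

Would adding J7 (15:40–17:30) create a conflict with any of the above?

J1: ends 10:30 at or before J7 starts 15:40 → clear.
J3: ends 12:35 at or before J7 starts 15:40 → clear.
J2: ends 14:35 at or before J7 starts 15:40 → clear.
J4: ends 15:35 at or before J7 starts 15:40 → clear.
J5: starts 14:20 before J7 ends 17:30, and ends 15:50 after J7 starts 15:40 → overlap.
J6: starts 16:20 before J7 ends 17:30, and ends 21:00 after J7 starts 15:40 → overlap.
J7 overlaps J5, J6.

Yes — it overlaps J5, J6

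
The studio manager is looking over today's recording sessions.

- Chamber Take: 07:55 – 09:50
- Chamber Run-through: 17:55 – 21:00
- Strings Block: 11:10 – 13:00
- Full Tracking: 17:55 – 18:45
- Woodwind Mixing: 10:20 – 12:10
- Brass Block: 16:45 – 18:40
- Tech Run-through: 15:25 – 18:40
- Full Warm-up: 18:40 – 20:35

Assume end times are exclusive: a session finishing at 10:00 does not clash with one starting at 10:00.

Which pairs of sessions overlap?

Two intervals overlap when each starts before the other ends.
Sorted by start: Chamber Take, Woodwind Mixing, Strings Block, Tech Run-through, Brass Block, Full Tracking, Chamber Run-through, Full Warm-up.
Woodwind Mixing starts after Chamber Take ends, so Chamber Take has no further overlaps.
Strings Block starts before Woodwind Mixing ends → Woodwind Mixing and Strings Block overlap.
Tech Run-through starts after Woodwind Mixing ends, so Woodwind Mixing has no further overlaps.
Tech Run-through starts after Strings Block ends, so Strings Block has no further overlaps.
Brass Block starts before Tech Run-through ends → Tech Run-through and Brass Block overlap.
Full Tracking starts before Tech Run-through ends → Tech Run-through and Full Tracking overlap.
Chamber Run-through starts before Tech Run-through ends → Tech Run-through and Chamber Run-through overlap.
Full Warm-up starts exactly when Tech Run-through ends (back-to-back, no overlap).
Full Tracking starts before Brass Block ends → Brass Block and Full Tracking overlap.
Chamber Run-through starts before Brass Block ends → Brass Block and Chamber Run-through overlap.
Full Warm-up starts exactly when Brass Block ends (back-to-back, no overlap).
Chamber Run-through starts before Full Tracking ends → Full Tracking and Chamber Run-through overlap.
Full Warm-up starts before Full Tracking ends → Full Tracking and Full Warm-up overlap.
Full Warm-up starts before Chamber Run-through ends → Chamber Run-through and Full Warm-up overlap.

Brass Block & Chamber Run-through, Brass Block & Full Tracking, Brass Block & Tech Run-through, Chamber Run-through & Full Tracking, Chamber Run-through & Full Warm-up, Chamber Run-through & Tech Run-through, Full Tracking & Full Warm-up, Full Tracking & Tech Run-through, Strings Block & Woodwind Mixing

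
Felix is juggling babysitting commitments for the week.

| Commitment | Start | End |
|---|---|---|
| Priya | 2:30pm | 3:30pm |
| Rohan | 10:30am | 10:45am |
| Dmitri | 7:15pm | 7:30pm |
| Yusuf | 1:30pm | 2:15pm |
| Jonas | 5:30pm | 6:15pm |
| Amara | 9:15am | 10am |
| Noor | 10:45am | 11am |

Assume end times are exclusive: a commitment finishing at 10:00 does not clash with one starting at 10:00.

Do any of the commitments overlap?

Sorted by start: Amara, Rohan, Noor, Yusuf, Priya, Jonas, Dmitri.
Rohan starts after Amara ends, so nothing later overlaps Amara either.
Noor starts exactly when Rohan ends (back-to-back, no overlap), so nothing later overlaps Rohan either.
Yusuf starts after Noor ends, so nothing later overlaps Noor either.
Priya starts after Yusuf ends, so nothing later overlaps Yusuf either.
Jonas starts after Priya ends, so nothing later overlaps Priya either.
Dmitri starts after Jonas ends.
Every pair is clear; the schedule has no overlaps.

No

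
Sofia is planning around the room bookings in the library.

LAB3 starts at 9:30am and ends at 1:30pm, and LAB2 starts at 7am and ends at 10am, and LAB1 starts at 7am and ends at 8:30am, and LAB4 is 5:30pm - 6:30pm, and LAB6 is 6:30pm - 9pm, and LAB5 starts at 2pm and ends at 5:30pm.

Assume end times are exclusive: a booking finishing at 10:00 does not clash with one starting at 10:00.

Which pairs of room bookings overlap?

LAB1 & LAB2, LAB2 & LAB3

Sorted by start: LAB1, LAB2, LAB3, LAB5, LAB4, LAB6.
LAB2 starts before LAB1 ends → LAB1 and LAB2 overlap.
LAB3 starts after LAB1 ends — done with LAB1.
LAB3 starts before LAB2 ends → LAB2 and LAB3 overlap.
LAB5 starts after LAB2 ends — done with LAB2.
LAB5 starts after LAB3 ends — done with LAB3.
LAB4 starts exactly when LAB5 ends (back-to-back, no overlap) — done with LAB5.
LAB6 starts exactly when LAB4 ends (back-to-back, no overlap).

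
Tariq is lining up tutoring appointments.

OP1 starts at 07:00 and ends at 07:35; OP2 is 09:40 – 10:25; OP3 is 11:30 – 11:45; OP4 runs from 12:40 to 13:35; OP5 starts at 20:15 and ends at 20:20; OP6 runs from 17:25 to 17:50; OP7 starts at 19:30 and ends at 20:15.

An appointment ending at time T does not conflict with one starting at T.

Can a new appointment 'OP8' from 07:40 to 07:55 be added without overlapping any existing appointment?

Yes — the slot is free

OP1: ends 07:35 at or before OP8 starts 07:40 → clear.
OP2: starts 09:40 at or after OP8 ends 07:55 → clear.
OP3: starts 11:30 at or after OP8 ends 07:55 → clear.
OP4: starts 12:40 at or after OP8 ends 07:55 → clear.
OP6: starts 17:25 at or after OP8 ends 07:55 → clear.
OP7: starts 19:30 at or after OP8 ends 07:55 → clear.
OP5: starts 20:15 at or after OP8 ends 07:55 → clear.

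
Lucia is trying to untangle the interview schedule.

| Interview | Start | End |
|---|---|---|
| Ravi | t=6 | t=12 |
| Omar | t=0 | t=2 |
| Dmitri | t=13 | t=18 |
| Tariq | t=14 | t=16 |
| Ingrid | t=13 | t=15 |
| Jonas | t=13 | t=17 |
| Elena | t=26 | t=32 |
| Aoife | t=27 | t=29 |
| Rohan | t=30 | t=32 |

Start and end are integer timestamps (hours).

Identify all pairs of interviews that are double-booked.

Sorted by start: Omar, Ravi, Dmitri, Ingrid, Jonas, Tariq, Elena, Aoife, Rohan.
Ravi starts after Omar ends — done with Omar.
Dmitri starts after Ravi ends — done with Ravi.
Ingrid starts before Dmitri ends → Dmitri and Ingrid overlap.
Jonas starts before Dmitri ends → Dmitri and Jonas overlap.
Tariq starts before Dmitri ends → Dmitri and Tariq overlap.
Elena starts after Dmitri ends — done with Dmitri.
Jonas starts before Ingrid ends → Ingrid and Jonas overlap.
Tariq starts before Ingrid ends → Ingrid and Tariq overlap.
Elena starts after Ingrid ends — done with Ingrid.
Tariq starts before Jonas ends → Jonas and Tariq overlap.
Elena starts after Jonas ends — done with Jonas.
Elena starts after Tariq ends — done with Tariq.
Aoife starts before Elena ends → Elena and Aoife overlap.
Rohan starts before Elena ends → Elena and Rohan overlap.
Rohan starts after Aoife ends.

Aoife & Elena, Dmitri & Ingrid, Dmitri & Jonas, Dmitri & Tariq, Elena & Rohan, Ingrid & Jonas, Ingrid & Tariq, Jonas & Tariq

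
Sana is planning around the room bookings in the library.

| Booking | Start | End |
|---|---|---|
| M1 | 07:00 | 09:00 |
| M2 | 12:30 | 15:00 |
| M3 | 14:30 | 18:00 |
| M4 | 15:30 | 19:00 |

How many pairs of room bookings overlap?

Sorted by start: M1, M2, M3, M4.
M2 starts after M1 ends, so nothing later overlaps M1 either.
M3 starts before M2 ends → M2 and M3 overlap.
M4 starts after M2 ends.
M4 starts before M3 ends → M3 and M4 overlap.
Overlapping pairs: M2 & M3, M3 & M4 — 2 in total.

2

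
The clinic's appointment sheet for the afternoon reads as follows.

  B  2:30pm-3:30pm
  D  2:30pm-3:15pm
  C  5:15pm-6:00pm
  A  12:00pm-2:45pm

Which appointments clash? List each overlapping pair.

A & B, A & D, B & D

Sorted by start: A, B, D, C.
B starts before A ends → A and B overlap.
D starts before A ends → A and D overlap.
C starts after A ends.
D starts before B ends → B and D overlap.
C starts after B ends.
C starts after D ends.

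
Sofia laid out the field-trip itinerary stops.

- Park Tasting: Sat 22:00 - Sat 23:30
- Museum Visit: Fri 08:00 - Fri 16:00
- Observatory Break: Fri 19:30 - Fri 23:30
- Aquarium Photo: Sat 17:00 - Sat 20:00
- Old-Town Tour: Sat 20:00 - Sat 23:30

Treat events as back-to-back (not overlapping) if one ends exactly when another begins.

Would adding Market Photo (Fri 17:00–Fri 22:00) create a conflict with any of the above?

Museum Visit: ends Fri 16:00 at or before Market Photo starts Fri 17:00 → clear.
Observatory Break: starts Fri 19:30 before Market Photo ends Fri 22:00, and ends Fri 23:30 after Market Photo starts Fri 17:00 → overlap.
Aquarium Photo: starts Sat 17:00 at or after Market Photo ends Fri 22:00 → clear.
Old-Town Tour: starts Sat 20:00 at or after Market Photo ends Fri 22:00 → clear.
Park Tasting: starts Sat 22:00 at or after Market Photo ends Fri 22:00 → clear.
Market Photo overlaps Observatory Break.

Yes — it overlaps Observatory Break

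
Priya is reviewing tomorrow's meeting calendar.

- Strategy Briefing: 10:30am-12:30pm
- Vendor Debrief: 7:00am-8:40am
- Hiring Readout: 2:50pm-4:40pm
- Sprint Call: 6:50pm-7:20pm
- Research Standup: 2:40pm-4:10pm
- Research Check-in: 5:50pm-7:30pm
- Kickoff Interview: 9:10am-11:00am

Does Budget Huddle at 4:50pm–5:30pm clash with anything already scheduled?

Vendor Debrief: ends 8:40am at or before Budget Huddle starts 4:50pm → clear.
Kickoff Interview: ends 11:00am at or before Budget Huddle starts 4:50pm → clear.
Strategy Briefing: ends 12:30pm at or before Budget Huddle starts 4:50pm → clear.
Research Standup: ends 4:10pm at or before Budget Huddle starts 4:50pm → clear.
Hiring Readout: ends 4:40pm at or before Budget Huddle starts 4:50pm → clear.
Research Check-in: starts 5:50pm at or after Budget Huddle ends 5:30pm → clear.
Sprint Call: starts 6:50pm at or after Budget Huddle ends 5:30pm → clear.

No — it doesn't clash with anything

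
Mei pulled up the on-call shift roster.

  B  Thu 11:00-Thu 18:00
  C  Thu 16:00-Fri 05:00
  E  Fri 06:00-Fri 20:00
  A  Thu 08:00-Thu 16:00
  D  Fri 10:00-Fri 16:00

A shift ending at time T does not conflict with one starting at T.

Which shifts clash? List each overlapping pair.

A & B, B & C, D & E

Sorted by start: A, B, C, E, D.
B starts before A ends → A and B overlap.
C starts exactly when A ends (back-to-back, no overlap) — done with A.
C starts before B ends → B and C overlap.
E starts after B ends — done with B.
E starts after C ends — done with C.
D starts before E ends → E and D overlap.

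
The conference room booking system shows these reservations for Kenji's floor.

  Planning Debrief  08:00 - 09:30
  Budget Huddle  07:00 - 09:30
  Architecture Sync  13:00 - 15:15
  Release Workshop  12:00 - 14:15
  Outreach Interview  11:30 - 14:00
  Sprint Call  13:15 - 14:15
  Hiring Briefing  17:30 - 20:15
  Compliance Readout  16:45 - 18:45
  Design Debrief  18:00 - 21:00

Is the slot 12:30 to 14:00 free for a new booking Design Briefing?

No — it overlaps Architecture Sync, Outreach Interview, Release Workshop, Sprint Call

Budget Huddle: ends 09:30 at or before Design Briefing starts 12:30 → clear.
Planning Debrief: ends 09:30 at or before Design Briefing starts 12:30 → clear.
Outreach Interview: starts 11:30 before Design Briefing ends 14:00, and ends 14:00 after Design Briefing starts 12:30 → overlap.
Release Workshop: starts 12:00 before Design Briefing ends 14:00, and ends 14:15 after Design Briefing starts 12:30 → overlap.
Architecture Sync: starts 13:00 before Design Briefing ends 14:00, and ends 15:15 after Design Briefing starts 12:30 → overlap.
Sprint Call: starts 13:15 before Design Briefing ends 14:00, and ends 14:15 after Design Briefing starts 12:30 → overlap.
Compliance Readout: starts 16:45 at or after Design Briefing ends 14:00 → clear.
Hiring Briefing: starts 17:30 at or after Design Briefing ends 14:00 → clear.
Design Debrief: starts 18:00 at or after Design Briefing ends 14:00 → clear.
Design Briefing overlaps Architecture Sync, Release Workshop, Outreach Interview, Sprint Call.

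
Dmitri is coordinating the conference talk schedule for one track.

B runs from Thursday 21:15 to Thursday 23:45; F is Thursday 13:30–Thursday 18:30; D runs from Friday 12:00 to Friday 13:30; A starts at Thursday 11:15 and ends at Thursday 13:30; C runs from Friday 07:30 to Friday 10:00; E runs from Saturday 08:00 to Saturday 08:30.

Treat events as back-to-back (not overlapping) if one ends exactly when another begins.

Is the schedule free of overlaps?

Sorted by start: A, F, B, C, D, E.
F starts exactly when A ends (back-to-back, no overlap), so A has no further overlaps.
B starts after F ends, so F has no further overlaps.
C starts after B ends, so B has no further overlaps.
D starts after C ends, so C has no further overlaps.
E starts after D ends.
Every pair is clear; the schedule has no overlaps.

Yes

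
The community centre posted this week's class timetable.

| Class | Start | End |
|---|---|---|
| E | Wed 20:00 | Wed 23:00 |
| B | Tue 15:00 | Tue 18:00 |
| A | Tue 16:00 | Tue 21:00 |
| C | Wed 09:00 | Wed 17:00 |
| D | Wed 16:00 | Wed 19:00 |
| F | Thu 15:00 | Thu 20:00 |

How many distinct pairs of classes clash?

Sorted by start: B, A, C, D, E, F.
A starts before B ends → B and A overlap.
C starts after B ends, so nothing later overlaps B either.
C starts after A ends, so nothing later overlaps A either.
D starts before C ends → C and D overlap.
E starts after C ends, so nothing later overlaps C either.
E starts after D ends, so nothing later overlaps D either.
F starts after E ends.
Overlapping pairs: A & B, C & D — 2 in total.

2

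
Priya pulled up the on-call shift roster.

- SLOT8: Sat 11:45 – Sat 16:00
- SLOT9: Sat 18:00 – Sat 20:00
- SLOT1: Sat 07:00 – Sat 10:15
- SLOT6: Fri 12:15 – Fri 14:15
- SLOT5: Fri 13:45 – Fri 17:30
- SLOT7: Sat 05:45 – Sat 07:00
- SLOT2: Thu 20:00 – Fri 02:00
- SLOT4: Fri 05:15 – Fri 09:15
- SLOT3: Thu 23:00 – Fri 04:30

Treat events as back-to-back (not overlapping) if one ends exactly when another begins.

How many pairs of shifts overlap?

2

Sorted by start: SLOT2, SLOT3, SLOT4, SLOT6, SLOT5, SLOT7, SLOT1, SLOT8, SLOT9.
SLOT3 starts before SLOT2 ends → SLOT2 and SLOT3 overlap.
SLOT4 starts after SLOT2 ends, so nothing later overlaps SLOT2 either.
SLOT4 starts after SLOT3 ends, so nothing later overlaps SLOT3 either.
SLOT6 starts after SLOT4 ends, so nothing later overlaps SLOT4 either.
SLOT5 starts before SLOT6 ends → SLOT6 and SLOT5 overlap.
SLOT7 starts after SLOT6 ends, so nothing later overlaps SLOT6 either.
SLOT7 starts after SLOT5 ends, so nothing later overlaps SLOT5 either.
SLOT1 starts exactly when SLOT7 ends (back-to-back, no overlap), so nothing later overlaps SLOT7 either.
SLOT8 starts after SLOT1 ends, so nothing later overlaps SLOT1 either.
SLOT9 starts after SLOT8 ends.
Overlapping pairs: SLOT2 & SLOT3, SLOT5 & SLOT6 — 2 in total.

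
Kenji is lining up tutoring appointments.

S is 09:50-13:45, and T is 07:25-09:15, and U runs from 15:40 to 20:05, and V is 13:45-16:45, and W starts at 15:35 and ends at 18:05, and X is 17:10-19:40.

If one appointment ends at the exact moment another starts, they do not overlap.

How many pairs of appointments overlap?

Sorted by start: T, S, V, W, U, X.
S starts after T ends — done with T.
V starts exactly when S ends (back-to-back, no overlap) — done with S.
W starts before V ends → V and W overlap.
U starts before V ends → V and U overlap.
X starts after V ends.
U starts before W ends → W and U overlap.
X starts before W ends → W and X overlap.
X starts before U ends → U and X overlap.
Overlapping pairs: U & V, U & W, U & X, V & W, W & X — 5 in total.

5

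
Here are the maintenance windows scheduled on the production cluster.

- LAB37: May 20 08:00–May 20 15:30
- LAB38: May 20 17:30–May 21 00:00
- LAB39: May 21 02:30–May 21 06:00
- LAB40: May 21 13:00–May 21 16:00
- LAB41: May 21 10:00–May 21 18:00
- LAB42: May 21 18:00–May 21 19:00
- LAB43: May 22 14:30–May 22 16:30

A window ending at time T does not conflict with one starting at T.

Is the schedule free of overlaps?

No

Two intervals overlap when each starts before the other ends.
Sorted by start: LAB37, LAB38, LAB39, LAB41, LAB40, LAB42, LAB43.
LAB38 starts after LAB37 ends, so LAB37 has no further overlaps.
LAB39 starts after LAB38 ends, so LAB38 has no further overlaps.
LAB41 starts after LAB39 ends, so LAB39 has no further overlaps.
LAB40 starts before LAB41 ends → LAB41 and LAB40 overlap.
That's a conflict, so the schedule is not conflict-free.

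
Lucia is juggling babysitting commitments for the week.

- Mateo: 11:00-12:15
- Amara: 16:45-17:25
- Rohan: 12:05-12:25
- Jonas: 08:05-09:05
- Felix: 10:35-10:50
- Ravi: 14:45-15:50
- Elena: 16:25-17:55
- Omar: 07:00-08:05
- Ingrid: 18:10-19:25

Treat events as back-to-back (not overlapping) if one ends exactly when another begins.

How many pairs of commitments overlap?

2

Two intervals overlap when each starts before the other ends.
Sorted by start: Omar, Jonas, Felix, Mateo, Rohan, Ravi, Elena, Amara, Ingrid.
Jonas starts exactly when Omar ends (back-to-back, no overlap), so nothing later overlaps Omar either.
Felix starts after Jonas ends, so nothing later overlaps Jonas either.
Mateo starts after Felix ends, so nothing later overlaps Felix either.
Rohan starts before Mateo ends → Mateo and Rohan overlap.
Ravi starts after Mateo ends, so nothing later overlaps Mateo either.
Ravi starts after Rohan ends, so nothing later overlaps Rohan either.
Elena starts after Ravi ends, so nothing later overlaps Ravi either.
Amara starts before Elena ends → Elena and Amara overlap.
Ingrid starts after Elena ends.
Ingrid starts after Amara ends.
Overlapping pairs: Amara & Elena, Mateo & Rohan — 2 in total.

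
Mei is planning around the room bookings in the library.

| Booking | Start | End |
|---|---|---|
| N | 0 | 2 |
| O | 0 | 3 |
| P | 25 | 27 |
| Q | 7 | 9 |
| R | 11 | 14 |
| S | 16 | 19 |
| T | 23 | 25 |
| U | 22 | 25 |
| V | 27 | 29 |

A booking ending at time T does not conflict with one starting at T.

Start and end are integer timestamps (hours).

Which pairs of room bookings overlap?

Check each pair: they overlap iff neither finishes before the other starts.
Sorted by start: N, O, Q, R, S, U, T, P, V.
O starts before N ends → N and O overlap.
Q starts after N ends, so nothing later overlaps N either.
Q starts after O ends, so nothing later overlaps O either.
R starts after Q ends, so nothing later overlaps Q either.
S starts after R ends, so nothing later overlaps R either.
U starts after S ends, so nothing later overlaps S either.
T starts before U ends → U and T overlap.
P starts exactly when U ends (back-to-back, no overlap), so nothing later overlaps U either.
P starts exactly when T ends (back-to-back, no overlap), so nothing later overlaps T either.
V starts exactly when P ends (back-to-back, no overlap).

N & O, T & U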